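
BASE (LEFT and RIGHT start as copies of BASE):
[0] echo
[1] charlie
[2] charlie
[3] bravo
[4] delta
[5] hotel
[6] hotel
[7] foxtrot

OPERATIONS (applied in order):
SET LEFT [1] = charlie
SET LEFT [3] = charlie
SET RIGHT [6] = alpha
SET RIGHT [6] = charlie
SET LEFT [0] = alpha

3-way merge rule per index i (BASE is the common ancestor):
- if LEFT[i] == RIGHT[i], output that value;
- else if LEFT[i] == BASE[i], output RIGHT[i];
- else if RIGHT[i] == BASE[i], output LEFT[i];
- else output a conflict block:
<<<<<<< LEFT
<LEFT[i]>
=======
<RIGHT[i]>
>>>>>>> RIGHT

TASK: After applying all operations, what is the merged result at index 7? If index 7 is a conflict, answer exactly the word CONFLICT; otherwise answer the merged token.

Answer: foxtrot

Derivation:
Final LEFT:  [alpha, charlie, charlie, charlie, delta, hotel, hotel, foxtrot]
Final RIGHT: [echo, charlie, charlie, bravo, delta, hotel, charlie, foxtrot]
i=0: L=alpha, R=echo=BASE -> take LEFT -> alpha
i=1: L=charlie R=charlie -> agree -> charlie
i=2: L=charlie R=charlie -> agree -> charlie
i=3: L=charlie, R=bravo=BASE -> take LEFT -> charlie
i=4: L=delta R=delta -> agree -> delta
i=5: L=hotel R=hotel -> agree -> hotel
i=6: L=hotel=BASE, R=charlie -> take RIGHT -> charlie
i=7: L=foxtrot R=foxtrot -> agree -> foxtrot
Index 7 -> foxtrot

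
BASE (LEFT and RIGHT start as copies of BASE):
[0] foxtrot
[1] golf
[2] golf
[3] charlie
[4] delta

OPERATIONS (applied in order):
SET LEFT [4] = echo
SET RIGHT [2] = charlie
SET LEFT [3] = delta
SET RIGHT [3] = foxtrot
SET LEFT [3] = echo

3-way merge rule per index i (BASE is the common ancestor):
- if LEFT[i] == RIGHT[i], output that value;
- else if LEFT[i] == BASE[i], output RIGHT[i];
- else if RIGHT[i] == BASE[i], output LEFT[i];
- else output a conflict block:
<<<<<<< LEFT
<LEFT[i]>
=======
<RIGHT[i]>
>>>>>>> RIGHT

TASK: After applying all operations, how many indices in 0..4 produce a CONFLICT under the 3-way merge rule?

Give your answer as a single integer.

Answer: 1

Derivation:
Final LEFT:  [foxtrot, golf, golf, echo, echo]
Final RIGHT: [foxtrot, golf, charlie, foxtrot, delta]
i=0: L=foxtrot R=foxtrot -> agree -> foxtrot
i=1: L=golf R=golf -> agree -> golf
i=2: L=golf=BASE, R=charlie -> take RIGHT -> charlie
i=3: BASE=charlie L=echo R=foxtrot all differ -> CONFLICT
i=4: L=echo, R=delta=BASE -> take LEFT -> echo
Conflict count: 1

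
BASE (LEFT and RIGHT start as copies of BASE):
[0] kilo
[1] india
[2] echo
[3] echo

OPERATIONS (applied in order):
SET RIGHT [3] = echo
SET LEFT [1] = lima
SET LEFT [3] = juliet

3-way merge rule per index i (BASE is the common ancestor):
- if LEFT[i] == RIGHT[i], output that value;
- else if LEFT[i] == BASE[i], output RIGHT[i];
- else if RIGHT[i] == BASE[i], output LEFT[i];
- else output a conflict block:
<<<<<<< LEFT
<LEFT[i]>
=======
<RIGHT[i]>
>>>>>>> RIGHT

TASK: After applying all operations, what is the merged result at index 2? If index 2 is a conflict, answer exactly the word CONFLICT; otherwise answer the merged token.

Answer: echo

Derivation:
Final LEFT:  [kilo, lima, echo, juliet]
Final RIGHT: [kilo, india, echo, echo]
i=0: L=kilo R=kilo -> agree -> kilo
i=1: L=lima, R=india=BASE -> take LEFT -> lima
i=2: L=echo R=echo -> agree -> echo
i=3: L=juliet, R=echo=BASE -> take LEFT -> juliet
Index 2 -> echo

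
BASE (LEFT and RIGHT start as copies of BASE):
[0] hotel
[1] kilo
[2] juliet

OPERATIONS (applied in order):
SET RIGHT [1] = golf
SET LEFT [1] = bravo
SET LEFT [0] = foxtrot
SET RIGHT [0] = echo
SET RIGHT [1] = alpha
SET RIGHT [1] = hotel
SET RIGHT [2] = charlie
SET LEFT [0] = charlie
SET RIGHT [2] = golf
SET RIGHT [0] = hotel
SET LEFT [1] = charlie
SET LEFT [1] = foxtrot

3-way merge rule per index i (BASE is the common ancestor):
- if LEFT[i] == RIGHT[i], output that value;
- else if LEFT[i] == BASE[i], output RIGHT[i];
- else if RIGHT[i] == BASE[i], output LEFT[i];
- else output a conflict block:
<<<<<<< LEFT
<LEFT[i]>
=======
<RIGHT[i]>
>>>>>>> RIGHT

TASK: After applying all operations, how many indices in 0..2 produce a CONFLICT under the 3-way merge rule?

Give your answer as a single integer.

Answer: 1

Derivation:
Final LEFT:  [charlie, foxtrot, juliet]
Final RIGHT: [hotel, hotel, golf]
i=0: L=charlie, R=hotel=BASE -> take LEFT -> charlie
i=1: BASE=kilo L=foxtrot R=hotel all differ -> CONFLICT
i=2: L=juliet=BASE, R=golf -> take RIGHT -> golf
Conflict count: 1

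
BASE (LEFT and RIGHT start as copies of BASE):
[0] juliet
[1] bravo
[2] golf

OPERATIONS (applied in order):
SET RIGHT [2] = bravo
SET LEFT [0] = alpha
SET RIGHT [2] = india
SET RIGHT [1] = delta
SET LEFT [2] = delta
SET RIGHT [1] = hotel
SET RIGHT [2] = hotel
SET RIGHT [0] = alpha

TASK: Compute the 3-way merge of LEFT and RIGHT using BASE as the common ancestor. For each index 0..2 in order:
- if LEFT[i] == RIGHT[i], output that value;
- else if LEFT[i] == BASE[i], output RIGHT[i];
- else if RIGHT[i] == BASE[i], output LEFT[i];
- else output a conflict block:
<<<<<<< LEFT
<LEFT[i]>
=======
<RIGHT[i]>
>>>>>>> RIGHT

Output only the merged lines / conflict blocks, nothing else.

Answer: alpha
hotel
<<<<<<< LEFT
delta
=======
hotel
>>>>>>> RIGHT

Derivation:
Final LEFT:  [alpha, bravo, delta]
Final RIGHT: [alpha, hotel, hotel]
i=0: L=alpha R=alpha -> agree -> alpha
i=1: L=bravo=BASE, R=hotel -> take RIGHT -> hotel
i=2: BASE=golf L=delta R=hotel all differ -> CONFLICT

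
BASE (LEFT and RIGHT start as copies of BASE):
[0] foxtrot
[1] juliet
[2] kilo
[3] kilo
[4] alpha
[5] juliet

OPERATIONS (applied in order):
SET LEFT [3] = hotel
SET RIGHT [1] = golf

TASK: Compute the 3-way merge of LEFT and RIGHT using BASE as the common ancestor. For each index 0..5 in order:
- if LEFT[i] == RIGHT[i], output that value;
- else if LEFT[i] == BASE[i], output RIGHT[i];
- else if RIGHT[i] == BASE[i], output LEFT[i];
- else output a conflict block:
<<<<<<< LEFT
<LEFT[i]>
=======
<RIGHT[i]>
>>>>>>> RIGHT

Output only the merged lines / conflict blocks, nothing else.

Final LEFT:  [foxtrot, juliet, kilo, hotel, alpha, juliet]
Final RIGHT: [foxtrot, golf, kilo, kilo, alpha, juliet]
i=0: L=foxtrot R=foxtrot -> agree -> foxtrot
i=1: L=juliet=BASE, R=golf -> take RIGHT -> golf
i=2: L=kilo R=kilo -> agree -> kilo
i=3: L=hotel, R=kilo=BASE -> take LEFT -> hotel
i=4: L=alpha R=alpha -> agree -> alpha
i=5: L=juliet R=juliet -> agree -> juliet

Answer: foxtrot
golf
kilo
hotel
alpha
juliet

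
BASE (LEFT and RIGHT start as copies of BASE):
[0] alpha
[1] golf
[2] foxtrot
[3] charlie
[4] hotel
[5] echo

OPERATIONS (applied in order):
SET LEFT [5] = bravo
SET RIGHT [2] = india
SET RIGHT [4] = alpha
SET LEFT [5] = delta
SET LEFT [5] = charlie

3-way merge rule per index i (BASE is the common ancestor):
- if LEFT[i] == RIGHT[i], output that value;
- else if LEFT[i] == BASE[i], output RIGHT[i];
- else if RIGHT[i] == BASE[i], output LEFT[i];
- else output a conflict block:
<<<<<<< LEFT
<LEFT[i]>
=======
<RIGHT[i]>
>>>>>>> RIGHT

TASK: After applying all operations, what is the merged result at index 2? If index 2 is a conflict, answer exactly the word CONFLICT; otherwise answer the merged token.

Final LEFT:  [alpha, golf, foxtrot, charlie, hotel, charlie]
Final RIGHT: [alpha, golf, india, charlie, alpha, echo]
i=0: L=alpha R=alpha -> agree -> alpha
i=1: L=golf R=golf -> agree -> golf
i=2: L=foxtrot=BASE, R=india -> take RIGHT -> india
i=3: L=charlie R=charlie -> agree -> charlie
i=4: L=hotel=BASE, R=alpha -> take RIGHT -> alpha
i=5: L=charlie, R=echo=BASE -> take LEFT -> charlie
Index 2 -> india

Answer: india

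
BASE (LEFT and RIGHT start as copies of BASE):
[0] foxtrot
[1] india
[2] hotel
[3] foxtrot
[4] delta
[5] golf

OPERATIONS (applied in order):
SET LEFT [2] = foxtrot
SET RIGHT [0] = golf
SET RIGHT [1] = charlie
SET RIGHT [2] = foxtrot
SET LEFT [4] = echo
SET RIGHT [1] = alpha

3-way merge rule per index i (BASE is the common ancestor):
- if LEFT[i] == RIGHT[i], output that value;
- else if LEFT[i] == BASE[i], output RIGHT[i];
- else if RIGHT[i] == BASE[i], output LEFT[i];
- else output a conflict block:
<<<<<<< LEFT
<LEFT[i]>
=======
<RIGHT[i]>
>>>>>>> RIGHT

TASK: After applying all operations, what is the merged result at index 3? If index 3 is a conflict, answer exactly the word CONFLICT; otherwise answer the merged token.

Answer: foxtrot

Derivation:
Final LEFT:  [foxtrot, india, foxtrot, foxtrot, echo, golf]
Final RIGHT: [golf, alpha, foxtrot, foxtrot, delta, golf]
i=0: L=foxtrot=BASE, R=golf -> take RIGHT -> golf
i=1: L=india=BASE, R=alpha -> take RIGHT -> alpha
i=2: L=foxtrot R=foxtrot -> agree -> foxtrot
i=3: L=foxtrot R=foxtrot -> agree -> foxtrot
i=4: L=echo, R=delta=BASE -> take LEFT -> echo
i=5: L=golf R=golf -> agree -> golf
Index 3 -> foxtrot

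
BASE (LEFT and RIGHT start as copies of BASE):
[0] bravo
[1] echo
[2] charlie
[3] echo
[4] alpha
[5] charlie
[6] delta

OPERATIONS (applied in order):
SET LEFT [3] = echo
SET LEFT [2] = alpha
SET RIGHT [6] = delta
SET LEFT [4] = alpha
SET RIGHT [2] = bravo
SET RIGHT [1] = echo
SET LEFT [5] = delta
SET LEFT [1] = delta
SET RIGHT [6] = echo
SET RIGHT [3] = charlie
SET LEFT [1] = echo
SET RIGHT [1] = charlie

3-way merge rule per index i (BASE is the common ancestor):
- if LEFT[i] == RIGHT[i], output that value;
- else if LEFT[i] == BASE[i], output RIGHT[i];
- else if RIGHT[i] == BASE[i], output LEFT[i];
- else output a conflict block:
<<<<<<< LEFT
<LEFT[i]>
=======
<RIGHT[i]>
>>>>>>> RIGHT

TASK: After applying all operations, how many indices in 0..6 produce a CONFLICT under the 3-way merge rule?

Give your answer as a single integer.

Final LEFT:  [bravo, echo, alpha, echo, alpha, delta, delta]
Final RIGHT: [bravo, charlie, bravo, charlie, alpha, charlie, echo]
i=0: L=bravo R=bravo -> agree -> bravo
i=1: L=echo=BASE, R=charlie -> take RIGHT -> charlie
i=2: BASE=charlie L=alpha R=bravo all differ -> CONFLICT
i=3: L=echo=BASE, R=charlie -> take RIGHT -> charlie
i=4: L=alpha R=alpha -> agree -> alpha
i=5: L=delta, R=charlie=BASE -> take LEFT -> delta
i=6: L=delta=BASE, R=echo -> take RIGHT -> echo
Conflict count: 1

Answer: 1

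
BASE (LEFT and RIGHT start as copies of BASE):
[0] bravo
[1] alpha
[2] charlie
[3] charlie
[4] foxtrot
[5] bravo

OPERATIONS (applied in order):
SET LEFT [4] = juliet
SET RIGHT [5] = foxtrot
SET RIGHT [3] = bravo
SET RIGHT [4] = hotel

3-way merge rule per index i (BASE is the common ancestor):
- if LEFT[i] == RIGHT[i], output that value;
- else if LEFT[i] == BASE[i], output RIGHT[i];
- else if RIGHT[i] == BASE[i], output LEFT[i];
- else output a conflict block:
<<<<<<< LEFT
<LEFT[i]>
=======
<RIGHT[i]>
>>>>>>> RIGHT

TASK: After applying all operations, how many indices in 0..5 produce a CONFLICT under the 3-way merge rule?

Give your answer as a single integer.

Final LEFT:  [bravo, alpha, charlie, charlie, juliet, bravo]
Final RIGHT: [bravo, alpha, charlie, bravo, hotel, foxtrot]
i=0: L=bravo R=bravo -> agree -> bravo
i=1: L=alpha R=alpha -> agree -> alpha
i=2: L=charlie R=charlie -> agree -> charlie
i=3: L=charlie=BASE, R=bravo -> take RIGHT -> bravo
i=4: BASE=foxtrot L=juliet R=hotel all differ -> CONFLICT
i=5: L=bravo=BASE, R=foxtrot -> take RIGHT -> foxtrot
Conflict count: 1

Answer: 1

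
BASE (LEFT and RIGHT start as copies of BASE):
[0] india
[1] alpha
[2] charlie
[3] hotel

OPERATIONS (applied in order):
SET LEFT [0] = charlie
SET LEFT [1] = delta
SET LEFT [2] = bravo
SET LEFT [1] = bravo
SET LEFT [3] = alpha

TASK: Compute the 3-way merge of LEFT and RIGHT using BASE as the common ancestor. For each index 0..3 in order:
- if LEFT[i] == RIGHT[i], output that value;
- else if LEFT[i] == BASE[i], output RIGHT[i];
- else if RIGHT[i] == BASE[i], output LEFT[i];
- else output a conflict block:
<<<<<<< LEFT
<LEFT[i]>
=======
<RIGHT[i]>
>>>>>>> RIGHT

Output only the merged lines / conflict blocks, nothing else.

Answer: charlie
bravo
bravo
alpha

Derivation:
Final LEFT:  [charlie, bravo, bravo, alpha]
Final RIGHT: [india, alpha, charlie, hotel]
i=0: L=charlie, R=india=BASE -> take LEFT -> charlie
i=1: L=bravo, R=alpha=BASE -> take LEFT -> bravo
i=2: L=bravo, R=charlie=BASE -> take LEFT -> bravo
i=3: L=alpha, R=hotel=BASE -> take LEFT -> alpha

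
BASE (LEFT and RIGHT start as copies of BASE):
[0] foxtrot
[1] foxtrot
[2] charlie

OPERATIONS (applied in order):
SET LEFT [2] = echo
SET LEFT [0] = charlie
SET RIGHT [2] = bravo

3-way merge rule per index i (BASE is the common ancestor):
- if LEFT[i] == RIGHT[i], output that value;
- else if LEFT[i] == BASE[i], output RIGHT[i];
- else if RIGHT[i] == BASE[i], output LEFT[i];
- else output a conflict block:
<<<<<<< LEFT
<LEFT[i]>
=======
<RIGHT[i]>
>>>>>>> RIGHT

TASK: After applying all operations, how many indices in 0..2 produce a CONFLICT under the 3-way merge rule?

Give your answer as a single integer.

Final LEFT:  [charlie, foxtrot, echo]
Final RIGHT: [foxtrot, foxtrot, bravo]
i=0: L=charlie, R=foxtrot=BASE -> take LEFT -> charlie
i=1: L=foxtrot R=foxtrot -> agree -> foxtrot
i=2: BASE=charlie L=echo R=bravo all differ -> CONFLICT
Conflict count: 1

Answer: 1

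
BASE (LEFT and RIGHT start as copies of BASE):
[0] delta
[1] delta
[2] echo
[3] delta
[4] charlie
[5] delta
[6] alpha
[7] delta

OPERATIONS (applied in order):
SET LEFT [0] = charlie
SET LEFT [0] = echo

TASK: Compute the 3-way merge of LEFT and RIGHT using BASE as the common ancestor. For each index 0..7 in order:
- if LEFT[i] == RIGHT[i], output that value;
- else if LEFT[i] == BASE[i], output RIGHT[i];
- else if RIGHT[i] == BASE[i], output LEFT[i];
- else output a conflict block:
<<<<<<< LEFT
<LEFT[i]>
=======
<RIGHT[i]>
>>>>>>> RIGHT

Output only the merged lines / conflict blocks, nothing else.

Final LEFT:  [echo, delta, echo, delta, charlie, delta, alpha, delta]
Final RIGHT: [delta, delta, echo, delta, charlie, delta, alpha, delta]
i=0: L=echo, R=delta=BASE -> take LEFT -> echo
i=1: L=delta R=delta -> agree -> delta
i=2: L=echo R=echo -> agree -> echo
i=3: L=delta R=delta -> agree -> delta
i=4: L=charlie R=charlie -> agree -> charlie
i=5: L=delta R=delta -> agree -> delta
i=6: L=alpha R=alpha -> agree -> alpha
i=7: L=delta R=delta -> agree -> delta

Answer: echo
delta
echo
delta
charlie
delta
alpha
delta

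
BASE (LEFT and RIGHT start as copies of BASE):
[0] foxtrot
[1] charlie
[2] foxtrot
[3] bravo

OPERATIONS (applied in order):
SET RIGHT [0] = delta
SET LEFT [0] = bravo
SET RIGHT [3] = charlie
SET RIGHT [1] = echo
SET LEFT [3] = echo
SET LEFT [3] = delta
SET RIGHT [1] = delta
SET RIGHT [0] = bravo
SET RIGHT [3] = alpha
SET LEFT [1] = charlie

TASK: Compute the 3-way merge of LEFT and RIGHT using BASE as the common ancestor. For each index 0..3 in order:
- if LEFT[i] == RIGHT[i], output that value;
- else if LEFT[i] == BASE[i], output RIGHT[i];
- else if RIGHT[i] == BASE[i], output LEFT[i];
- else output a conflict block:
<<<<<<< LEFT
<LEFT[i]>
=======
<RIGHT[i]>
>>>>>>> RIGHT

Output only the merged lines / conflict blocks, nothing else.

Final LEFT:  [bravo, charlie, foxtrot, delta]
Final RIGHT: [bravo, delta, foxtrot, alpha]
i=0: L=bravo R=bravo -> agree -> bravo
i=1: L=charlie=BASE, R=delta -> take RIGHT -> delta
i=2: L=foxtrot R=foxtrot -> agree -> foxtrot
i=3: BASE=bravo L=delta R=alpha all differ -> CONFLICT

Answer: bravo
delta
foxtrot
<<<<<<< LEFT
delta
=======
alpha
>>>>>>> RIGHT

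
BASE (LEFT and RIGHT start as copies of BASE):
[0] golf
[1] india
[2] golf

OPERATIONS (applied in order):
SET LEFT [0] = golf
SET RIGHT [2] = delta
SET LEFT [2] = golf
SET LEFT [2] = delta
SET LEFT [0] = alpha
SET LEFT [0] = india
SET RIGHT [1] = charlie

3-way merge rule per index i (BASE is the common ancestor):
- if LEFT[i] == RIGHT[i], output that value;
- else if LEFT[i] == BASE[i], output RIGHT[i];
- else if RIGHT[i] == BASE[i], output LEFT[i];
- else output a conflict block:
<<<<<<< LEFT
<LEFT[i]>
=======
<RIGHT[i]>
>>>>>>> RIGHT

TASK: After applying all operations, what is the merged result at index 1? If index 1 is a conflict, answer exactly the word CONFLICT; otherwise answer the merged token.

Final LEFT:  [india, india, delta]
Final RIGHT: [golf, charlie, delta]
i=0: L=india, R=golf=BASE -> take LEFT -> india
i=1: L=india=BASE, R=charlie -> take RIGHT -> charlie
i=2: L=delta R=delta -> agree -> delta
Index 1 -> charlie

Answer: charlie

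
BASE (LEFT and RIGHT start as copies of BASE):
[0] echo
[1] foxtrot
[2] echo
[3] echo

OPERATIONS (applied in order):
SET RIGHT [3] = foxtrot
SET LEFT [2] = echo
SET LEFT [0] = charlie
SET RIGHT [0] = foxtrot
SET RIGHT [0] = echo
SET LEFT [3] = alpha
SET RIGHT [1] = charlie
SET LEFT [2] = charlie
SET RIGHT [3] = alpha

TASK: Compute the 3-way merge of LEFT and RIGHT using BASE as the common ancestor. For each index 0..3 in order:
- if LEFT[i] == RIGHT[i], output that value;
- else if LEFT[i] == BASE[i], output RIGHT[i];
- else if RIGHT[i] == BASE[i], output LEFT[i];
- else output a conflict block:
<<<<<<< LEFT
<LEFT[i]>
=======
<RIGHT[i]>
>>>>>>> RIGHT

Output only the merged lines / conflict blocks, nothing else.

Answer: charlie
charlie
charlie
alpha

Derivation:
Final LEFT:  [charlie, foxtrot, charlie, alpha]
Final RIGHT: [echo, charlie, echo, alpha]
i=0: L=charlie, R=echo=BASE -> take LEFT -> charlie
i=1: L=foxtrot=BASE, R=charlie -> take RIGHT -> charlie
i=2: L=charlie, R=echo=BASE -> take LEFT -> charlie
i=3: L=alpha R=alpha -> agree -> alpha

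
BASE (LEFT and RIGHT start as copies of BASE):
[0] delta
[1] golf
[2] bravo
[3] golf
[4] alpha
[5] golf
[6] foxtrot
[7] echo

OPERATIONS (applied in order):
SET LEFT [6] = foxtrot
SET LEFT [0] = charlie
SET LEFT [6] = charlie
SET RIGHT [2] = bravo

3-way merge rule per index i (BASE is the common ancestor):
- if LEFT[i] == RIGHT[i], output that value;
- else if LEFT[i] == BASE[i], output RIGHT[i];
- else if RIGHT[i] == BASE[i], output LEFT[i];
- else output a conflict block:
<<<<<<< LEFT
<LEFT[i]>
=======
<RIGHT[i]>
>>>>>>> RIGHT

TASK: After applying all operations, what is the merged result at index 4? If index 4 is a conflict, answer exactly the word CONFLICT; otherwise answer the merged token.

Answer: alpha

Derivation:
Final LEFT:  [charlie, golf, bravo, golf, alpha, golf, charlie, echo]
Final RIGHT: [delta, golf, bravo, golf, alpha, golf, foxtrot, echo]
i=0: L=charlie, R=delta=BASE -> take LEFT -> charlie
i=1: L=golf R=golf -> agree -> golf
i=2: L=bravo R=bravo -> agree -> bravo
i=3: L=golf R=golf -> agree -> golf
i=4: L=alpha R=alpha -> agree -> alpha
i=5: L=golf R=golf -> agree -> golf
i=6: L=charlie, R=foxtrot=BASE -> take LEFT -> charlie
i=7: L=echo R=echo -> agree -> echo
Index 4 -> alpha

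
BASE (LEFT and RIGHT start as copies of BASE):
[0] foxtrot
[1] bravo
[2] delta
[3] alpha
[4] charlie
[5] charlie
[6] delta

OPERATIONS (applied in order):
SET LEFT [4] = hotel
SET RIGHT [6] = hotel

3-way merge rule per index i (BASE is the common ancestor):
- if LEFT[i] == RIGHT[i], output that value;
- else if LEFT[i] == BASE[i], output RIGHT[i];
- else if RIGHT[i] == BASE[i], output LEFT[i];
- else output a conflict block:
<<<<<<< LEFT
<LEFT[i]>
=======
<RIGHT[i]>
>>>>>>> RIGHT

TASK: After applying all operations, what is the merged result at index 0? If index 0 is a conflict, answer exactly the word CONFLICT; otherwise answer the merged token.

Final LEFT:  [foxtrot, bravo, delta, alpha, hotel, charlie, delta]
Final RIGHT: [foxtrot, bravo, delta, alpha, charlie, charlie, hotel]
i=0: L=foxtrot R=foxtrot -> agree -> foxtrot
i=1: L=bravo R=bravo -> agree -> bravo
i=2: L=delta R=delta -> agree -> delta
i=3: L=alpha R=alpha -> agree -> alpha
i=4: L=hotel, R=charlie=BASE -> take LEFT -> hotel
i=5: L=charlie R=charlie -> agree -> charlie
i=6: L=delta=BASE, R=hotel -> take RIGHT -> hotel
Index 0 -> foxtrot

Answer: foxtrot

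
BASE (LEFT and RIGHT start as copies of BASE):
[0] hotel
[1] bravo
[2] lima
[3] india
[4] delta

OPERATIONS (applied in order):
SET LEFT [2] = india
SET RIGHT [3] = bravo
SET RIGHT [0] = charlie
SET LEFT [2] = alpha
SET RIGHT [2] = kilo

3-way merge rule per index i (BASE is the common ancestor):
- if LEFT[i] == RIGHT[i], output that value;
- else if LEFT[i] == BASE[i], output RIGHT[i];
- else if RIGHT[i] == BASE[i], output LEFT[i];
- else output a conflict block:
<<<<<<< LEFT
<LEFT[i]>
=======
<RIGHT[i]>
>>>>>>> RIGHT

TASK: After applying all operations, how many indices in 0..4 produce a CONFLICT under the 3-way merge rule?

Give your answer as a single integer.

Answer: 1

Derivation:
Final LEFT:  [hotel, bravo, alpha, india, delta]
Final RIGHT: [charlie, bravo, kilo, bravo, delta]
i=0: L=hotel=BASE, R=charlie -> take RIGHT -> charlie
i=1: L=bravo R=bravo -> agree -> bravo
i=2: BASE=lima L=alpha R=kilo all differ -> CONFLICT
i=3: L=india=BASE, R=bravo -> take RIGHT -> bravo
i=4: L=delta R=delta -> agree -> delta
Conflict count: 1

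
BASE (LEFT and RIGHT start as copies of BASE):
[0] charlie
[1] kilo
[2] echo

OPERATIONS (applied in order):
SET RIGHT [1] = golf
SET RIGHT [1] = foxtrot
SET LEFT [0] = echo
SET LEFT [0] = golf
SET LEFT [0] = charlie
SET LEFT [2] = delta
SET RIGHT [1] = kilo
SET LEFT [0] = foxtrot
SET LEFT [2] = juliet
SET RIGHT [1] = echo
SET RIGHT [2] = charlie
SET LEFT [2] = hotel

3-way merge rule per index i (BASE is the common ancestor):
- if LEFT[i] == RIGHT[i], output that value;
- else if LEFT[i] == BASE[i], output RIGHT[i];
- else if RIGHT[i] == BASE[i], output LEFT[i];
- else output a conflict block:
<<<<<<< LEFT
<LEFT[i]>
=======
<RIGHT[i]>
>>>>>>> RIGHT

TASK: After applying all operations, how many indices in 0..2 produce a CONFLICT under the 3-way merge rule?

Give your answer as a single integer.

Final LEFT:  [foxtrot, kilo, hotel]
Final RIGHT: [charlie, echo, charlie]
i=0: L=foxtrot, R=charlie=BASE -> take LEFT -> foxtrot
i=1: L=kilo=BASE, R=echo -> take RIGHT -> echo
i=2: BASE=echo L=hotel R=charlie all differ -> CONFLICT
Conflict count: 1

Answer: 1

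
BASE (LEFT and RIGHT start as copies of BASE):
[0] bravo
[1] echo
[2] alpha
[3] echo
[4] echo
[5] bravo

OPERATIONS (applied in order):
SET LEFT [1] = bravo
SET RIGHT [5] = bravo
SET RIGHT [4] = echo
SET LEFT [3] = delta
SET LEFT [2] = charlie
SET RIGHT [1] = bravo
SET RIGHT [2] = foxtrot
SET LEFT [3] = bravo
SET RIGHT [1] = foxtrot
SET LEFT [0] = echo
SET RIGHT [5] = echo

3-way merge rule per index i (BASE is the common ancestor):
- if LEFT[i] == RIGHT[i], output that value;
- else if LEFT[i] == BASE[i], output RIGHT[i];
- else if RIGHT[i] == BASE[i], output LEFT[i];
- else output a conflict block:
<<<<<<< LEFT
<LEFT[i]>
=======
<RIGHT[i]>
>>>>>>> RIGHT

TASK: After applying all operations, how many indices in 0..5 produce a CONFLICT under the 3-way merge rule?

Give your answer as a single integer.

Answer: 2

Derivation:
Final LEFT:  [echo, bravo, charlie, bravo, echo, bravo]
Final RIGHT: [bravo, foxtrot, foxtrot, echo, echo, echo]
i=0: L=echo, R=bravo=BASE -> take LEFT -> echo
i=1: BASE=echo L=bravo R=foxtrot all differ -> CONFLICT
i=2: BASE=alpha L=charlie R=foxtrot all differ -> CONFLICT
i=3: L=bravo, R=echo=BASE -> take LEFT -> bravo
i=4: L=echo R=echo -> agree -> echo
i=5: L=bravo=BASE, R=echo -> take RIGHT -> echo
Conflict count: 2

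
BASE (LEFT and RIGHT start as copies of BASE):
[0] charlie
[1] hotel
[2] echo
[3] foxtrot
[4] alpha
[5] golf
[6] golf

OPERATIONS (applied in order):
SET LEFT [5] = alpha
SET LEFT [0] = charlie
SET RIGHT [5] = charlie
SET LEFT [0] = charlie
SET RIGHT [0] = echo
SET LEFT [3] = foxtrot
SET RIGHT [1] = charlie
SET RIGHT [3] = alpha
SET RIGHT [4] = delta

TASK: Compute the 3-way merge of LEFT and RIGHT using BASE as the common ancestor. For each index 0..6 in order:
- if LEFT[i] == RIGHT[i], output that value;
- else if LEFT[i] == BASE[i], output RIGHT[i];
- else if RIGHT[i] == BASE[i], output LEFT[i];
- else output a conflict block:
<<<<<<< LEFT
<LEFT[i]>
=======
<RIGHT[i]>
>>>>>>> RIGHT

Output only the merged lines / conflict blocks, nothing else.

Final LEFT:  [charlie, hotel, echo, foxtrot, alpha, alpha, golf]
Final RIGHT: [echo, charlie, echo, alpha, delta, charlie, golf]
i=0: L=charlie=BASE, R=echo -> take RIGHT -> echo
i=1: L=hotel=BASE, R=charlie -> take RIGHT -> charlie
i=2: L=echo R=echo -> agree -> echo
i=3: L=foxtrot=BASE, R=alpha -> take RIGHT -> alpha
i=4: L=alpha=BASE, R=delta -> take RIGHT -> delta
i=5: BASE=golf L=alpha R=charlie all differ -> CONFLICT
i=6: L=golf R=golf -> agree -> golf

Answer: echo
charlie
echo
alpha
delta
<<<<<<< LEFT
alpha
=======
charlie
>>>>>>> RIGHT
golf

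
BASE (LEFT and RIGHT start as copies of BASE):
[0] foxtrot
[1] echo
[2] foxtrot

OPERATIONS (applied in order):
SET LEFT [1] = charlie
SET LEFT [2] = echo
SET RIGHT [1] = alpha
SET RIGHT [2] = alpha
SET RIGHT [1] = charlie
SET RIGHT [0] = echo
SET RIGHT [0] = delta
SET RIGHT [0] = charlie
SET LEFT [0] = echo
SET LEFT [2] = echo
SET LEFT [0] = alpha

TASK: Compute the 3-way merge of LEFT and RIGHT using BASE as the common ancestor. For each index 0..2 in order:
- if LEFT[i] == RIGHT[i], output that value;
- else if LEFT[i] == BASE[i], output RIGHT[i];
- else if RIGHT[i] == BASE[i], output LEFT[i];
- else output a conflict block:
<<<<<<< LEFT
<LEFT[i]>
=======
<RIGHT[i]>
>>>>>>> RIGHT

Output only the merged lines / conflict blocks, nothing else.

Answer: <<<<<<< LEFT
alpha
=======
charlie
>>>>>>> RIGHT
charlie
<<<<<<< LEFT
echo
=======
alpha
>>>>>>> RIGHT

Derivation:
Final LEFT:  [alpha, charlie, echo]
Final RIGHT: [charlie, charlie, alpha]
i=0: BASE=foxtrot L=alpha R=charlie all differ -> CONFLICT
i=1: L=charlie R=charlie -> agree -> charlie
i=2: BASE=foxtrot L=echo R=alpha all differ -> CONFLICT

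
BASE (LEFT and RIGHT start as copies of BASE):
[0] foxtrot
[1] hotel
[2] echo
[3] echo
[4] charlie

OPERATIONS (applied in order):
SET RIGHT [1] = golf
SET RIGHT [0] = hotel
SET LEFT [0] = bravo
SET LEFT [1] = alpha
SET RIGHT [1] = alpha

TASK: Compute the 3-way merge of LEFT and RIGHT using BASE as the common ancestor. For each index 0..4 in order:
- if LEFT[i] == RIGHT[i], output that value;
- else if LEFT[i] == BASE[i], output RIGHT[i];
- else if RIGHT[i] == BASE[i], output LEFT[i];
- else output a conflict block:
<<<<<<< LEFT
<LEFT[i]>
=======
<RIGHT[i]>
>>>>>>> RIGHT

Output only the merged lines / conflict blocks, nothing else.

Final LEFT:  [bravo, alpha, echo, echo, charlie]
Final RIGHT: [hotel, alpha, echo, echo, charlie]
i=0: BASE=foxtrot L=bravo R=hotel all differ -> CONFLICT
i=1: L=alpha R=alpha -> agree -> alpha
i=2: L=echo R=echo -> agree -> echo
i=3: L=echo R=echo -> agree -> echo
i=4: L=charlie R=charlie -> agree -> charlie

Answer: <<<<<<< LEFT
bravo
=======
hotel
>>>>>>> RIGHT
alpha
echo
echo
charlie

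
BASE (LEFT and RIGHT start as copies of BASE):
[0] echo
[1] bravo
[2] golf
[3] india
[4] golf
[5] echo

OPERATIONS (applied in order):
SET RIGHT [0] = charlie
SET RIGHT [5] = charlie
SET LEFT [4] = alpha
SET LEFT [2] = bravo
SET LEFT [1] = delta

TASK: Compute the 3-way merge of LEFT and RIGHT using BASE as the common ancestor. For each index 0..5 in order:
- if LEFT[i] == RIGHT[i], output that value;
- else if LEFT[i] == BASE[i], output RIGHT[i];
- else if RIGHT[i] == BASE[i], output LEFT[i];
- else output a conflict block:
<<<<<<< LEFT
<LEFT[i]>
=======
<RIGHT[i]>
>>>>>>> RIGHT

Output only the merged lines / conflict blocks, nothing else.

Answer: charlie
delta
bravo
india
alpha
charlie

Derivation:
Final LEFT:  [echo, delta, bravo, india, alpha, echo]
Final RIGHT: [charlie, bravo, golf, india, golf, charlie]
i=0: L=echo=BASE, R=charlie -> take RIGHT -> charlie
i=1: L=delta, R=bravo=BASE -> take LEFT -> delta
i=2: L=bravo, R=golf=BASE -> take LEFT -> bravo
i=3: L=india R=india -> agree -> india
i=4: L=alpha, R=golf=BASE -> take LEFT -> alpha
i=5: L=echo=BASE, R=charlie -> take RIGHT -> charlie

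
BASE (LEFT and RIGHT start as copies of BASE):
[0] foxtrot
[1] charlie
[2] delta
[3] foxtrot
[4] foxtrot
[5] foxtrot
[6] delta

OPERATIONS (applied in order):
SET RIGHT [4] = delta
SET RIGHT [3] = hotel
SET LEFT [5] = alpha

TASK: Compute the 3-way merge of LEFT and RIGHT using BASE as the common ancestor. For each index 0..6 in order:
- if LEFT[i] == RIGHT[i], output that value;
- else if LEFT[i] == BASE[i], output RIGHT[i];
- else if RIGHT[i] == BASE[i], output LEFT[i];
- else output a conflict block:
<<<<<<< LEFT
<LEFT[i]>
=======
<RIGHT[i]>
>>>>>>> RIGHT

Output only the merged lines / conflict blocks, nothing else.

Answer: foxtrot
charlie
delta
hotel
delta
alpha
delta

Derivation:
Final LEFT:  [foxtrot, charlie, delta, foxtrot, foxtrot, alpha, delta]
Final RIGHT: [foxtrot, charlie, delta, hotel, delta, foxtrot, delta]
i=0: L=foxtrot R=foxtrot -> agree -> foxtrot
i=1: L=charlie R=charlie -> agree -> charlie
i=2: L=delta R=delta -> agree -> delta
i=3: L=foxtrot=BASE, R=hotel -> take RIGHT -> hotel
i=4: L=foxtrot=BASE, R=delta -> take RIGHT -> delta
i=5: L=alpha, R=foxtrot=BASE -> take LEFT -> alpha
i=6: L=delta R=delta -> agree -> delta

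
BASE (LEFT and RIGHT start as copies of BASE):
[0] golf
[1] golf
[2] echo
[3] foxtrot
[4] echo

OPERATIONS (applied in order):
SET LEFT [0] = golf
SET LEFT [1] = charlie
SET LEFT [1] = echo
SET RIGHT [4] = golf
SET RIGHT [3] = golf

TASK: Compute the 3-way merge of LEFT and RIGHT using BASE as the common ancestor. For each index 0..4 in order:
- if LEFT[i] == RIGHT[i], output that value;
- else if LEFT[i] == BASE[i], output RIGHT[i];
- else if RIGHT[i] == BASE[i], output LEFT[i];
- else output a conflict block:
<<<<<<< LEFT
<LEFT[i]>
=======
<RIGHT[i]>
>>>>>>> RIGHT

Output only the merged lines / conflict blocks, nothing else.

Answer: golf
echo
echo
golf
golf

Derivation:
Final LEFT:  [golf, echo, echo, foxtrot, echo]
Final RIGHT: [golf, golf, echo, golf, golf]
i=0: L=golf R=golf -> agree -> golf
i=1: L=echo, R=golf=BASE -> take LEFT -> echo
i=2: L=echo R=echo -> agree -> echo
i=3: L=foxtrot=BASE, R=golf -> take RIGHT -> golf
i=4: L=echo=BASE, R=golf -> take RIGHT -> golf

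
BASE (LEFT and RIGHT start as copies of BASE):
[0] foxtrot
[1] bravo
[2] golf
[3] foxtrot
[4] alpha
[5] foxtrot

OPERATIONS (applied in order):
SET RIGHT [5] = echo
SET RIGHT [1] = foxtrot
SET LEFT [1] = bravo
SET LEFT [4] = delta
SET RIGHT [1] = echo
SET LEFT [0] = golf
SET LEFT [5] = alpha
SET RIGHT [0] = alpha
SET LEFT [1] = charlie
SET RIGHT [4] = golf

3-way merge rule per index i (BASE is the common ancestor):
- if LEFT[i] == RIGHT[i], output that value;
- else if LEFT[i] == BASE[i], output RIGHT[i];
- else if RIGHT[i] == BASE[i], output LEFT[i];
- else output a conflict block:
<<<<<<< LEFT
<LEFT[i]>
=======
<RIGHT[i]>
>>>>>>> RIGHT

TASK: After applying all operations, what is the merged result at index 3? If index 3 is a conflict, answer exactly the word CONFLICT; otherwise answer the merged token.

Answer: foxtrot

Derivation:
Final LEFT:  [golf, charlie, golf, foxtrot, delta, alpha]
Final RIGHT: [alpha, echo, golf, foxtrot, golf, echo]
i=0: BASE=foxtrot L=golf R=alpha all differ -> CONFLICT
i=1: BASE=bravo L=charlie R=echo all differ -> CONFLICT
i=2: L=golf R=golf -> agree -> golf
i=3: L=foxtrot R=foxtrot -> agree -> foxtrot
i=4: BASE=alpha L=delta R=golf all differ -> CONFLICT
i=5: BASE=foxtrot L=alpha R=echo all differ -> CONFLICT
Index 3 -> foxtrot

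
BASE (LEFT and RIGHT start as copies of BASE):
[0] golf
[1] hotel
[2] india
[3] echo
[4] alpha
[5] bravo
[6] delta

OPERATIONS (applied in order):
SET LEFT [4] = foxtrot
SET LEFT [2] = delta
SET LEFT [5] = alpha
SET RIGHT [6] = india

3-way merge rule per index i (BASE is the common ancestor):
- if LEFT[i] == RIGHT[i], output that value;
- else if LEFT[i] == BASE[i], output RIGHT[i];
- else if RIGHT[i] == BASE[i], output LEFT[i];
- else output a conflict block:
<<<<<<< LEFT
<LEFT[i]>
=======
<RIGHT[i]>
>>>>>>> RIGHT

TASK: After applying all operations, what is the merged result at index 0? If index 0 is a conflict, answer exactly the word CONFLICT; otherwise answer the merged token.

Final LEFT:  [golf, hotel, delta, echo, foxtrot, alpha, delta]
Final RIGHT: [golf, hotel, india, echo, alpha, bravo, india]
i=0: L=golf R=golf -> agree -> golf
i=1: L=hotel R=hotel -> agree -> hotel
i=2: L=delta, R=india=BASE -> take LEFT -> delta
i=3: L=echo R=echo -> agree -> echo
i=4: L=foxtrot, R=alpha=BASE -> take LEFT -> foxtrot
i=5: L=alpha, R=bravo=BASE -> take LEFT -> alpha
i=6: L=delta=BASE, R=india -> take RIGHT -> india
Index 0 -> golf

Answer: golf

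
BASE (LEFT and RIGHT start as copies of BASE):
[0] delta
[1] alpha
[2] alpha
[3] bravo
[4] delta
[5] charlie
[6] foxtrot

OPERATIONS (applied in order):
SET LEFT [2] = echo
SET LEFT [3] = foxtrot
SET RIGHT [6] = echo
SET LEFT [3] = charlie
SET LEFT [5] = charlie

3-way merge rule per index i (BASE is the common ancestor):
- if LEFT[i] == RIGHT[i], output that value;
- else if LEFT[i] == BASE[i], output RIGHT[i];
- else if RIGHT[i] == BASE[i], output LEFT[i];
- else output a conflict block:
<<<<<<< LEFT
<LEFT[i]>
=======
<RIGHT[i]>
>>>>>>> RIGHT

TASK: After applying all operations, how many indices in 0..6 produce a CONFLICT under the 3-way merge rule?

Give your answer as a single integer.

Answer: 0

Derivation:
Final LEFT:  [delta, alpha, echo, charlie, delta, charlie, foxtrot]
Final RIGHT: [delta, alpha, alpha, bravo, delta, charlie, echo]
i=0: L=delta R=delta -> agree -> delta
i=1: L=alpha R=alpha -> agree -> alpha
i=2: L=echo, R=alpha=BASE -> take LEFT -> echo
i=3: L=charlie, R=bravo=BASE -> take LEFT -> charlie
i=4: L=delta R=delta -> agree -> delta
i=5: L=charlie R=charlie -> agree -> charlie
i=6: L=foxtrot=BASE, R=echo -> take RIGHT -> echo
Conflict count: 0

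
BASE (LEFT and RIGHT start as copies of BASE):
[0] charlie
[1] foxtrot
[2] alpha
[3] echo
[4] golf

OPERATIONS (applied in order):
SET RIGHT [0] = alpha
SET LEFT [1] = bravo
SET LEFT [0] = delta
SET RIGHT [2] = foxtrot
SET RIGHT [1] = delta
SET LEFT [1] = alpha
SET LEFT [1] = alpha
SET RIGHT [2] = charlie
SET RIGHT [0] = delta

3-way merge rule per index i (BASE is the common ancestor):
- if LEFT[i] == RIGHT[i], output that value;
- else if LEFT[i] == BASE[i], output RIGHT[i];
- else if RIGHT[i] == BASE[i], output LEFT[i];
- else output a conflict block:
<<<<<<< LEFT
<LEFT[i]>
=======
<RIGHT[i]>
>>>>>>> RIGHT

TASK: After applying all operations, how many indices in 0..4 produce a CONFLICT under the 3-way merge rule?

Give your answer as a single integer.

Answer: 1

Derivation:
Final LEFT:  [delta, alpha, alpha, echo, golf]
Final RIGHT: [delta, delta, charlie, echo, golf]
i=0: L=delta R=delta -> agree -> delta
i=1: BASE=foxtrot L=alpha R=delta all differ -> CONFLICT
i=2: L=alpha=BASE, R=charlie -> take RIGHT -> charlie
i=3: L=echo R=echo -> agree -> echo
i=4: L=golf R=golf -> agree -> golf
Conflict count: 1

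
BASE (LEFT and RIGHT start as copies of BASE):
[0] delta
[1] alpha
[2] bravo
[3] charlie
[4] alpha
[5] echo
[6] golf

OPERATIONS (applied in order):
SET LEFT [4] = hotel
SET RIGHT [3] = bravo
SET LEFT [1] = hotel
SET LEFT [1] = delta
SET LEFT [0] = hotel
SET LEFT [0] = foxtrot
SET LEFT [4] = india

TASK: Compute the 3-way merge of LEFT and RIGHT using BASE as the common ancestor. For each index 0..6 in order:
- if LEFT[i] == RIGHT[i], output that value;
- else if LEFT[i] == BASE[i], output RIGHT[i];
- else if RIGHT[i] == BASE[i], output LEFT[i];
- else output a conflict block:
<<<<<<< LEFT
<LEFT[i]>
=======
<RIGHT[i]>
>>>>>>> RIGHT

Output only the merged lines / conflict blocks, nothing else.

Answer: foxtrot
delta
bravo
bravo
india
echo
golf

Derivation:
Final LEFT:  [foxtrot, delta, bravo, charlie, india, echo, golf]
Final RIGHT: [delta, alpha, bravo, bravo, alpha, echo, golf]
i=0: L=foxtrot, R=delta=BASE -> take LEFT -> foxtrot
i=1: L=delta, R=alpha=BASE -> take LEFT -> delta
i=2: L=bravo R=bravo -> agree -> bravo
i=3: L=charlie=BASE, R=bravo -> take RIGHT -> bravo
i=4: L=india, R=alpha=BASE -> take LEFT -> india
i=5: L=echo R=echo -> agree -> echo
i=6: L=golf R=golf -> agree -> golf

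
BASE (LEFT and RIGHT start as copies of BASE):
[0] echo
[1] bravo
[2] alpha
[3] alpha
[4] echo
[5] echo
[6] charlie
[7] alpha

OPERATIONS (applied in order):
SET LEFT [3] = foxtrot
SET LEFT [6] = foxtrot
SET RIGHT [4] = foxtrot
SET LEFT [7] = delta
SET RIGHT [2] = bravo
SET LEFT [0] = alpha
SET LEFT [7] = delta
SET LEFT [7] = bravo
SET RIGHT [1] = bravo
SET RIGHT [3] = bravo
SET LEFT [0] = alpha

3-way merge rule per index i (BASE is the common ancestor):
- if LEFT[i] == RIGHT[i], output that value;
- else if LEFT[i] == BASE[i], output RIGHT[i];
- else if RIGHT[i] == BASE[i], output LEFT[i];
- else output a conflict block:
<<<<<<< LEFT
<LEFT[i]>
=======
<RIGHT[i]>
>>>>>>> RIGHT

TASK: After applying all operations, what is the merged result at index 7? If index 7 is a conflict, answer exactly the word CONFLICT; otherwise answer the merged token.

Answer: bravo

Derivation:
Final LEFT:  [alpha, bravo, alpha, foxtrot, echo, echo, foxtrot, bravo]
Final RIGHT: [echo, bravo, bravo, bravo, foxtrot, echo, charlie, alpha]
i=0: L=alpha, R=echo=BASE -> take LEFT -> alpha
i=1: L=bravo R=bravo -> agree -> bravo
i=2: L=alpha=BASE, R=bravo -> take RIGHT -> bravo
i=3: BASE=alpha L=foxtrot R=bravo all differ -> CONFLICT
i=4: L=echo=BASE, R=foxtrot -> take RIGHT -> foxtrot
i=5: L=echo R=echo -> agree -> echo
i=6: L=foxtrot, R=charlie=BASE -> take LEFT -> foxtrot
i=7: L=bravo, R=alpha=BASE -> take LEFT -> bravo
Index 7 -> bravo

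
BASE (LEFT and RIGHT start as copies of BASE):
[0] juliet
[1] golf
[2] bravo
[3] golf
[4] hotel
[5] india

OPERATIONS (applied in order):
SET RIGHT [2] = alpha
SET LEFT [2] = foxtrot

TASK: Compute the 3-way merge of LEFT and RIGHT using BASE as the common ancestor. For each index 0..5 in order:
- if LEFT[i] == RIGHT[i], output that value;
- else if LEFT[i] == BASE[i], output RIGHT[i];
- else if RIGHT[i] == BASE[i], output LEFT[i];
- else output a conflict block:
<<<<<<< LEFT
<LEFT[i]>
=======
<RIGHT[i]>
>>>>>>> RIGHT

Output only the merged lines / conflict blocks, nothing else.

Final LEFT:  [juliet, golf, foxtrot, golf, hotel, india]
Final RIGHT: [juliet, golf, alpha, golf, hotel, india]
i=0: L=juliet R=juliet -> agree -> juliet
i=1: L=golf R=golf -> agree -> golf
i=2: BASE=bravo L=foxtrot R=alpha all differ -> CONFLICT
i=3: L=golf R=golf -> agree -> golf
i=4: L=hotel R=hotel -> agree -> hotel
i=5: L=india R=india -> agree -> india

Answer: juliet
golf
<<<<<<< LEFT
foxtrot
=======
alpha
>>>>>>> RIGHT
golf
hotel
india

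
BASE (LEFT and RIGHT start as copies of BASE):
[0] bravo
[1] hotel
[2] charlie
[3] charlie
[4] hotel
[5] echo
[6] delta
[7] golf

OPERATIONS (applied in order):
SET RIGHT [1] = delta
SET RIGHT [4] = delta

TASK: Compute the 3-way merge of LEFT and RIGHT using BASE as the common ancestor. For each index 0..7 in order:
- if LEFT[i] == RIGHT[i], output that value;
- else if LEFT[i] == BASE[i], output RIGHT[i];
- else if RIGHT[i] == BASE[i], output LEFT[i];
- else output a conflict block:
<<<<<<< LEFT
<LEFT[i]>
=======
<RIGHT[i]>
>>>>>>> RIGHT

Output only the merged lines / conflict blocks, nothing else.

Final LEFT:  [bravo, hotel, charlie, charlie, hotel, echo, delta, golf]
Final RIGHT: [bravo, delta, charlie, charlie, delta, echo, delta, golf]
i=0: L=bravo R=bravo -> agree -> bravo
i=1: L=hotel=BASE, R=delta -> take RIGHT -> delta
i=2: L=charlie R=charlie -> agree -> charlie
i=3: L=charlie R=charlie -> agree -> charlie
i=4: L=hotel=BASE, R=delta -> take RIGHT -> delta
i=5: L=echo R=echo -> agree -> echo
i=6: L=delta R=delta -> agree -> delta
i=7: L=golf R=golf -> agree -> golf

Answer: bravo
delta
charlie
charlie
delta
echo
delta
golf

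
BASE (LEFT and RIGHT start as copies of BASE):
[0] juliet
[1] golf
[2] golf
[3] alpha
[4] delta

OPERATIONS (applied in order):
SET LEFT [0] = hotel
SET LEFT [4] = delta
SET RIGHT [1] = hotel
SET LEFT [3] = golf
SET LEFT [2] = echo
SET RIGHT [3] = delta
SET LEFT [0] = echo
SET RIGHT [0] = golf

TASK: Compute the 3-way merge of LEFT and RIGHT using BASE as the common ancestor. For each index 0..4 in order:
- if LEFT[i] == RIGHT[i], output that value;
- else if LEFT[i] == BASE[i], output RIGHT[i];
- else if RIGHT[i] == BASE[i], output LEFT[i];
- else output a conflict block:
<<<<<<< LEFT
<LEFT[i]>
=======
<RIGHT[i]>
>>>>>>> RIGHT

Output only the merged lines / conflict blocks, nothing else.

Final LEFT:  [echo, golf, echo, golf, delta]
Final RIGHT: [golf, hotel, golf, delta, delta]
i=0: BASE=juliet L=echo R=golf all differ -> CONFLICT
i=1: L=golf=BASE, R=hotel -> take RIGHT -> hotel
i=2: L=echo, R=golf=BASE -> take LEFT -> echo
i=3: BASE=alpha L=golf R=delta all differ -> CONFLICT
i=4: L=delta R=delta -> agree -> delta

Answer: <<<<<<< LEFT
echo
=======
golf
>>>>>>> RIGHT
hotel
echo
<<<<<<< LEFT
golf
=======
delta
>>>>>>> RIGHT
delta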